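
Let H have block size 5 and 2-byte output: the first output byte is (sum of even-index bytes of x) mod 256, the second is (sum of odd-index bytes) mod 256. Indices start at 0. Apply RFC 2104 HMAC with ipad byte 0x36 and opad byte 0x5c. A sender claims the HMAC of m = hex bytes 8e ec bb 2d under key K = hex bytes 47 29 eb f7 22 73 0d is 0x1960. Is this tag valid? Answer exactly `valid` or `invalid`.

Key hex bytes 47 29 eb f7 22 73 0d is 7 bytes > B = 5, so hash it first: H(key) = 61 93, then zero-pad to 5 bytes: K' = 61 93 00 00 00.
K' ⊕ ipad = 57 a5 36 36 36; K' ⊕ opad = 3d cf 5c 5c 5c.
Inner hash: even-index sum = 476 mod 256 = 220; odd-index sum = 548 mod 256 = 36 → dc 24.
Outer hash (recomputed tag): even-index sum = 281 mod 256 = 25; odd-index sum = 519 mod 256 = 7 → 19 07.
Recomputed tag = 1907; claimed = 1960 → mismatch.

invalid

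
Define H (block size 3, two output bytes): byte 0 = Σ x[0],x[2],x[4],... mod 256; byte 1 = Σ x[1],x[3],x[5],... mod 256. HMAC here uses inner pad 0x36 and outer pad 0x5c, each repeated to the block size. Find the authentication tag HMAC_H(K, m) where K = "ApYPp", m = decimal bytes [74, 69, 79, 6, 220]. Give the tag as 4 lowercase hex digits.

1d59

Key "ApYPp" = 41 70 59 50 70 is 5 bytes > B = 3, so hash it first: H(key) = 0a c0, then zero-pad to 3 bytes: K' = 0a c0 00.
K' ⊕ ipad = 3c f6 36.  K' ⊕ opad = 56 9c 5c.
Inner input = (K'⊕ipad) ∥ m = 3c f6 36 ∥ 4a 45 4f 06 dc.
Inner hash: even-index sum = 189 mod 256 = 189; odd-index sum = 619 mod 256 = 107 → bd 6b.
Outer input = (K'⊕opad) ∥ inner = 56 9c 5c ∥ bd 6b.
Outer hash (tag): even-index sum = 285 mod 256 = 29; odd-index sum = 345 mod 256 = 89 → 1d 59.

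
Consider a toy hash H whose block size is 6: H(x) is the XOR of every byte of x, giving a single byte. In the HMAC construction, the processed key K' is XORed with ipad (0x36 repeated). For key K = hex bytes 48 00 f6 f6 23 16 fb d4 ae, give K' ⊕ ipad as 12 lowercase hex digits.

Key hex bytes 48 00 f6 f6 23 16 fb d4 ae is 9 bytes > B = 6, so hash it first: H(key) = fc, then zero-pad to 6 bytes: K' = fc 00 00 00 00 00.
XOR each byte with 0x36: fc⊕36=ca, 00⊕36=36, 00⊕36=36, 00⊕36=36, 00⊕36=36, 00⊕36=36.

ca3636363636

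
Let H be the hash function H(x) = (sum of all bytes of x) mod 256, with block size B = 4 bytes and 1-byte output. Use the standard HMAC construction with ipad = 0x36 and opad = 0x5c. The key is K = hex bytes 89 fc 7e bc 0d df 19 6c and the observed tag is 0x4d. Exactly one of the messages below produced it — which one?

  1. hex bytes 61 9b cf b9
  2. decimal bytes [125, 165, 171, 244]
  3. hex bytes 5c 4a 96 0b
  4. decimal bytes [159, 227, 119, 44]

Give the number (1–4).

Key hex bytes 89 fc 7e bc 0d df 19 6c is 8 bytes > B = 4, so hash it first: H(key) = 30, then zero-pad to 4 bytes: K' = 30 00 00 00.
K' ⊕ ipad = 06 36 36 36; K' ⊕ opad = 6c 5c 5c 5c.
m1: inner = H(06 36 36 36 61 9b cf b9) = 2c; tag = H(6c 5c 5c 5c 2c) = ac
m2: inner = H(06 36 36 36 7d a5 ab f4) = 69; tag = H(6c 5c 5c 5c 69) = e9
m3: inner = H(06 36 36 36 5c 4a 96 0b) = ef; tag = H(6c 5c 5c 5c ef) = 6f
m4: inner = H(06 36 36 36 9f e3 77 2c) = cd; tag = H(6c 5c 5c 5c cd) = 4d ← matches

4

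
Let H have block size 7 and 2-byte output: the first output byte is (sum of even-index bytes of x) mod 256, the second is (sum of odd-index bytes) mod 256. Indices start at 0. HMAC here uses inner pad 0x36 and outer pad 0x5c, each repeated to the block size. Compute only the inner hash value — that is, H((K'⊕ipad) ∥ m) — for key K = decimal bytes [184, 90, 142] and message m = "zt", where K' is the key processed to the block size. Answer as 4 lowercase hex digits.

2652

Key decimal bytes [184, 90, 142] = b8 5a 8e is 3 bytes ≤ B = 7; zero-pad to 7 bytes: K' = b8 5a 8e 00 00 00 00.
K' ⊕ ipad = 8e 6c b8 36 36 36 36.
Inner input = 8e 6c b8 36 36 36 36 ∥ 7a 74.
Inner hash: even-index sum = 550 mod 256 = 38; odd-index sum = 338 mod 256 = 82 → 26 52.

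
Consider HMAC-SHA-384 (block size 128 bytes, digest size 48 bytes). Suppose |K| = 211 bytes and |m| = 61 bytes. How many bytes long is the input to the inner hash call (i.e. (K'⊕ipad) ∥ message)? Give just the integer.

189

Key is 211 > 128 bytes, so it is hashed to 48 bytes then zero-padded to 128: |K'| = 128.
Inner input = (K'⊕ipad) ∥ m → 128 + 61 = 189 bytes.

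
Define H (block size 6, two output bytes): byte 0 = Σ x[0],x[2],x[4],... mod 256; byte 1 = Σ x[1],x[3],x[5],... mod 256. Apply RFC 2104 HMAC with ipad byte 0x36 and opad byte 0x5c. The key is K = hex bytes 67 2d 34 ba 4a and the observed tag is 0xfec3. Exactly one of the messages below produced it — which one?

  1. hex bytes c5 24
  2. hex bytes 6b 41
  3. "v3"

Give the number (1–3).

3

Key hex bytes 67 2d 34 ba 4a is 5 bytes ≤ B = 6; zero-pad to 6 bytes: K' = 67 2d 34 ba 4a 00.
K' ⊕ ipad = 51 1b 02 8c 7c 36; K' ⊕ opad = 3b 71 68 e6 16 5c.
m1: inner = H(51 1b 02 8c 7c 36 c5 24) = 94 01; tag = H(3b 71 68 e6 16 5c 94 01) = 4db4
m2: inner = H(51 1b 02 8c 7c 36 6b 41) = 3a 1e; tag = H(3b 71 68 e6 16 5c 3a 1e) = f3d1
m3: inner = H(51 1b 02 8c 7c 36 76 33) = 45 10; tag = H(3b 71 68 e6 16 5c 45 10) = fec3 ← matches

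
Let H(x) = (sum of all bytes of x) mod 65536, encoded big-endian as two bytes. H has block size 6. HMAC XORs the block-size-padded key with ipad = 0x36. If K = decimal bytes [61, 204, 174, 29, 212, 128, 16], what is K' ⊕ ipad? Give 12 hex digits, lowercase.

Key decimal bytes [61, 204, 174, 29, 212, 128, 16] = 3d cc ae 1d d4 80 10 is 7 bytes > B = 6, so hash it first: H(key) = 03 38, then zero-pad to 6 bytes: K' = 03 38 00 00 00 00.
XOR each byte with 0x36: 03⊕36=35, 38⊕36=0e, 00⊕36=36, 00⊕36=36, 00⊕36=36, 00⊕36=36.

350e36363636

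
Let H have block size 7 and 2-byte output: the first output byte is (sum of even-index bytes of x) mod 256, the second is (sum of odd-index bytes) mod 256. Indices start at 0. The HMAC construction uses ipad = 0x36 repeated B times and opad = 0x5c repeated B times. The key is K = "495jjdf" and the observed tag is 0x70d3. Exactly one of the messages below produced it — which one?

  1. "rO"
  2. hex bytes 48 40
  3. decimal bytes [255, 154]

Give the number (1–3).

Key "495jjdf" = 34 39 35 6a 6a 64 66 is exactly B = 7 bytes: K' = 34 39 35 6a 6a 64 66.
K' ⊕ ipad = 02 0f 03 5c 5c 52 50; K' ⊕ opad = 68 65 69 36 36 38 3a.
m1: inner = H(02 0f 03 5c 5c 52 50 72 4f) = 00 2f; tag = H(68 65 69 36 36 38 3a 00 2f) = 70d3 ← matches
m2: inner = H(02 0f 03 5c 5c 52 50 48 40) = f1 05; tag = H(68 65 69 36 36 38 3a f1 05) = 46c4
m3: inner = H(02 0f 03 5c 5c 52 50 ff 9a) = 4b bc; tag = H(68 65 69 36 36 38 3a 4b bc) = fd1e

1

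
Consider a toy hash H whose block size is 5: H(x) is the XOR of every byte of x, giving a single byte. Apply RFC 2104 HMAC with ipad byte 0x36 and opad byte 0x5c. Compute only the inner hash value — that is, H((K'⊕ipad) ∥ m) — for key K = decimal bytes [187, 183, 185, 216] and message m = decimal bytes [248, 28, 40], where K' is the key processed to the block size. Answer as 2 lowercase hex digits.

97

Key decimal bytes [187, 183, 185, 216] = bb b7 b9 d8 is 4 bytes ≤ B = 5; zero-pad to 5 bytes: K' = bb b7 b9 d8 00.
K' ⊕ ipad = 8d 81 8f ee 36.
Inner input = 8d 81 8f ee 36 ∥ f8 1c 28.
Inner hash: XOR 8d⊕81⊕8f⊕ee⊕36⊕f8⊕1c⊕28 = 97.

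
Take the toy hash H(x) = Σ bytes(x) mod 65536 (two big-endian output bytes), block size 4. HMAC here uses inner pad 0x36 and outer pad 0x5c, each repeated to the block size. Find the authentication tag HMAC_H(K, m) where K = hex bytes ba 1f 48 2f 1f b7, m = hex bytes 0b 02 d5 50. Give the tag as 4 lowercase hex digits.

Key hex bytes ba 1f 48 2f 1f b7 is 6 bytes > B = 4, so hash it first: H(key) = 02 26, then zero-pad to 4 bytes: K' = 02 26 00 00.
K' ⊕ ipad = 34 10 36 36.  K' ⊕ opad = 5e 7a 5c 5c.
Inner input = (K'⊕ipad) ∥ m = 34 10 36 36 ∥ 0b 02 d5 50.
Inner hash: sum = 52+16+54+54+11+2+213+80 = 482 → 01 e2.
Outer input = (K'⊕opad) ∥ inner = 5e 7a 5c 5c ∥ 01 e2.
Outer hash (tag): sum = 94+122+92+92+1+226 = 627 → 02 73.

0273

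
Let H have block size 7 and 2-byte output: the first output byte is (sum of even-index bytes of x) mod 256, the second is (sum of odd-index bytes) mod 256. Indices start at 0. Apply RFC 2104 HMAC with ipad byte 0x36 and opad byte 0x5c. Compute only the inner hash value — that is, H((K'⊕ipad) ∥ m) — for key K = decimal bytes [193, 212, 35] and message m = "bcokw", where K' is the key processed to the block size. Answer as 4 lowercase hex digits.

Key decimal bytes [193, 212, 35] = c1 d4 23 is 3 bytes ≤ B = 7; zero-pad to 7 bytes: K' = c1 d4 23 00 00 00 00.
K' ⊕ ipad = f7 e2 15 36 36 36 36.
Inner input = f7 e2 15 36 36 36 36 ∥ 62 63 6f 6b 77.
Inner hash: even-index sum = 582 mod 256 = 70; odd-index sum = 662 mod 256 = 150 → 46 96.

4696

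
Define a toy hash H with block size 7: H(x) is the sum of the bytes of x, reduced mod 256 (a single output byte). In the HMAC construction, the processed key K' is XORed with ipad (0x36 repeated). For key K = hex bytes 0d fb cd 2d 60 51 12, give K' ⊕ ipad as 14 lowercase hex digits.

3bcdfb1b566724

Key hex bytes 0d fb cd 2d 60 51 12 is exactly B = 7 bytes: K' = 0d fb cd 2d 60 51 12.
XOR each byte with 0x36: 0d⊕36=3b, fb⊕36=cd, cd⊕36=fb, 2d⊕36=1b, 60⊕36=56, 51⊕36=67, 12⊕36=24.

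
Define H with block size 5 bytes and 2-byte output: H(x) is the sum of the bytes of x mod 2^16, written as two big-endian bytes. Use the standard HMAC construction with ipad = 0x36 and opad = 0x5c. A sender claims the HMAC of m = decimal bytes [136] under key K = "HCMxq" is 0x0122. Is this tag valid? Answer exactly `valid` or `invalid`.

valid

Key "HCMxq" = 48 43 4d 78 71 is exactly B = 5 bytes: K' = 48 43 4d 78 71.
K' ⊕ ipad = 7e 75 7b 4e 47; K' ⊕ opad = 14 1f 11 24 2d.
Inner hash: sum = 126+117+123+78+71+136 = 651 → 02 8b.
Outer hash (recomputed tag): sum = 20+31+17+36+45+2+139 = 290 → 01 22.
Recomputed tag = 0122; claimed = 0122 → match.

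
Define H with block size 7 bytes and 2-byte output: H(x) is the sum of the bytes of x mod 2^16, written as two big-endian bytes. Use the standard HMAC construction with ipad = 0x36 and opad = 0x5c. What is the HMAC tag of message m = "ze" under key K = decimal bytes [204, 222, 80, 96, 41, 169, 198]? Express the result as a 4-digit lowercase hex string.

Key decimal bytes [204, 222, 80, 96, 41, 169, 198] = cc de 50 60 29 a9 c6 is exactly B = 7 bytes: K' = cc de 50 60 29 a9 c6.
K' ⊕ ipad = fa e8 66 56 1f 9f f0.  K' ⊕ opad = 90 82 0c 3c 75 f5 9a.
Inner input = (K'⊕ipad) ∥ m = fa e8 66 56 1f 9f f0 ∥ 7a 65.
Inner hash: sum = 250+232+102+86+31+159+240+122+101 = 1323 → 05 2b.
Outer input = (K'⊕opad) ∥ inner = 90 82 0c 3c 75 f5 9a ∥ 05 2b.
Outer hash (tag): sum = 144+130+12+60+117+245+154+5+43 = 910 → 03 8e.

038e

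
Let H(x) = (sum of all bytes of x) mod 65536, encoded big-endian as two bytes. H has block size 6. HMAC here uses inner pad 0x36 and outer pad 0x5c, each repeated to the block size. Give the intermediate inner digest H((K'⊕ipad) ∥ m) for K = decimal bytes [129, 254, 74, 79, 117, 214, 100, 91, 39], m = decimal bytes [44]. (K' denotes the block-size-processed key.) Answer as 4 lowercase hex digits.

Key decimal bytes [129, 254, 74, 79, 117, 214, 100, 91, 39] = 81 fe 4a 4f 75 d6 64 5b 27 is 9 bytes > B = 6, so hash it first: H(key) = 04 49, then zero-pad to 6 bytes: K' = 04 49 00 00 00 00.
K' ⊕ ipad = 32 7f 36 36 36 36.
Inner input = 32 7f 36 36 36 36 ∥ 2c.
Inner hash: sum = 50+127+54+54+54+54+44 = 437 → 01 b5.

01b5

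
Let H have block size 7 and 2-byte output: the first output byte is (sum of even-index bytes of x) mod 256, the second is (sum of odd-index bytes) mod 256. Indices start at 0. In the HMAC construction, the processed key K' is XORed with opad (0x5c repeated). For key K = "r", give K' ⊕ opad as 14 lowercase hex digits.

2e5c5c5c5c5c5c

Key "r" = 72 is 1 byte ≤ B = 7; zero-pad to 7 bytes: K' = 72 00 00 00 00 00 00.
XOR each byte with 0x5c: 72⊕5c=2e, 00⊕5c=5c, 00⊕5c=5c, 00⊕5c=5c, 00⊕5c=5c, 00⊕5c=5c, 00⊕5c=5c.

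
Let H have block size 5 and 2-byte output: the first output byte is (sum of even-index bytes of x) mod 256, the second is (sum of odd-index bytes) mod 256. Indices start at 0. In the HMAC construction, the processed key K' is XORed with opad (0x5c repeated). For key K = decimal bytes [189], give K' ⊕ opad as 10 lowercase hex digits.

Key decimal bytes [189] = bd is 1 byte ≤ B = 5; zero-pad to 5 bytes: K' = bd 00 00 00 00.
XOR each byte with 0x5c: bd⊕5c=e1, 00⊕5c=5c, 00⊕5c=5c, 00⊕5c=5c, 00⊕5c=5c.

e15c5c5c5c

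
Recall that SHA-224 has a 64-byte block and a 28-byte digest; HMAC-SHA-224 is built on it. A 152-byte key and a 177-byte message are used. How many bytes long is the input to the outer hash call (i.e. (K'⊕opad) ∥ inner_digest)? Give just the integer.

92

Key is 152 > 64 bytes, so it is hashed to 28 bytes then zero-padded to 64: |K'| = 64.
Outer input = (K'⊕opad) ∥ H(inner) → 64 + 28 = 92 bytes.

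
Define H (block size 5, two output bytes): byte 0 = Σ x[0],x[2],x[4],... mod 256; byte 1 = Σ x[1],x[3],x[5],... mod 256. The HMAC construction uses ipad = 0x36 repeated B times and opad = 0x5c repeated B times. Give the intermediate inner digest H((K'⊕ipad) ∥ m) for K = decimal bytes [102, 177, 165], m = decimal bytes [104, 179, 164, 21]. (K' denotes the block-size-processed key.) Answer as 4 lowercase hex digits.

e1c9

Key decimal bytes [102, 177, 165] = 66 b1 a5 is 3 bytes ≤ B = 5; zero-pad to 5 bytes: K' = 66 b1 a5 00 00.
K' ⊕ ipad = 50 87 93 36 36.
Inner input = 50 87 93 36 36 ∥ 68 b3 a4 15.
Inner hash: even-index sum = 481 mod 256 = 225; odd-index sum = 457 mod 256 = 201 → e1 c9.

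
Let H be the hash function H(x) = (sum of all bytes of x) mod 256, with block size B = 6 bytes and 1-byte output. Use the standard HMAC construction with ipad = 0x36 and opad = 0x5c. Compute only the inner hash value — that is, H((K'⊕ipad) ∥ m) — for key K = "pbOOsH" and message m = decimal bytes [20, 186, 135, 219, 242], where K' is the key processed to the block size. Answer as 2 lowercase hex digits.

71

Key "pbOOsH" = 70 62 4f 4f 73 48 is exactly B = 6 bytes: K' = 70 62 4f 4f 73 48.
K' ⊕ ipad = 46 54 79 79 45 7e.
Inner input = 46 54 79 79 45 7e ∥ 14 ba 87 db f2.
Inner hash: sum = 70+84+121+121+69+126+20+186+135+219+242 = 1393; mod 256 = 113 → 71.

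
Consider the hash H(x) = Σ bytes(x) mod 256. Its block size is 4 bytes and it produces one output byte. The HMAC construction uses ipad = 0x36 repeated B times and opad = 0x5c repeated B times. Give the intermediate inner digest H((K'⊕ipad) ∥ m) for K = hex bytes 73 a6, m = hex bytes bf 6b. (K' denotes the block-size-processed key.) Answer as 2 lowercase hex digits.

6b

Key hex bytes 73 a6 is 2 bytes ≤ B = 4; zero-pad to 4 bytes: K' = 73 a6 00 00.
K' ⊕ ipad = 45 90 36 36.
Inner input = 45 90 36 36 ∥ bf 6b.
Inner hash: sum = 69+144+54+54+191+107 = 619; mod 256 = 107 → 6b.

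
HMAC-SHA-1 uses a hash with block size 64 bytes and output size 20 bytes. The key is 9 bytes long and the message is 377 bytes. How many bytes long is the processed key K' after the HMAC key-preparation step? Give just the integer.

64

Key is 9 ≤ 64 bytes, zero-padded: |K'| = 64.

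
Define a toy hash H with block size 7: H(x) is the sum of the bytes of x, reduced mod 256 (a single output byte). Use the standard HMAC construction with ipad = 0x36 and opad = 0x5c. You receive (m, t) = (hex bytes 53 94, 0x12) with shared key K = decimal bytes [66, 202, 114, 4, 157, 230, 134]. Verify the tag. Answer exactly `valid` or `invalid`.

invalid

Key decimal bytes [66, 202, 114, 4, 157, 230, 134] = 42 ca 72 04 9d e6 86 is exactly B = 7 bytes: K' = 42 ca 72 04 9d e6 86.
K' ⊕ ipad = 74 fc 44 32 ab d0 b0; K' ⊕ opad = 1e 96 2e 58 c1 ba da.
Inner hash: sum = 116+252+68+50+171+208+176+83+148 = 1272; mod 256 = 248 → f8.
Outer hash (recomputed tag): sum = 30+150+46+88+193+186+218+248 = 1159; mod 256 = 135 → 87.
Recomputed tag = 87; claimed = 12 → mismatch.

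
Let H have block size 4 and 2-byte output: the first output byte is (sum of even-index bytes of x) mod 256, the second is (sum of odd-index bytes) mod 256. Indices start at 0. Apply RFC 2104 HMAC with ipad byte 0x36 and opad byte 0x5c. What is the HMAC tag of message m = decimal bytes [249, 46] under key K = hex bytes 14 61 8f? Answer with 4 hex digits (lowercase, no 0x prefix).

Key hex bytes 14 61 8f is 3 bytes ≤ B = 4; zero-pad to 4 bytes: K' = 14 61 8f 00.
K' ⊕ ipad = 22 57 b9 36.  K' ⊕ opad = 48 3d d3 5c.
Inner input = (K'⊕ipad) ∥ m = 22 57 b9 36 ∥ f9 2e.
Inner hash: even-index sum = 468 mod 256 = 212; odd-index sum = 187 mod 256 = 187 → d4 bb.
Outer input = (K'⊕opad) ∥ inner = 48 3d d3 5c ∥ d4 bb.
Outer hash (tag): even-index sum = 495 mod 256 = 239; odd-index sum = 340 mod 256 = 84 → ef 54.

ef54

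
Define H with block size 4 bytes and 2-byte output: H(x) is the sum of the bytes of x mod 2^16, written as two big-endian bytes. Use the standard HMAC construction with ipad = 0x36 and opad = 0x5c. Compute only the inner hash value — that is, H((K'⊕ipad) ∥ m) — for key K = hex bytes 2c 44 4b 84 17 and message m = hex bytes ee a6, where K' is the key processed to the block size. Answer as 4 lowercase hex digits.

0297

Key hex bytes 2c 44 4b 84 17 is 5 bytes > B = 4, so hash it first: H(key) = 01 56, then zero-pad to 4 bytes: K' = 01 56 00 00.
K' ⊕ ipad = 37 60 36 36.
Inner input = 37 60 36 36 ∥ ee a6.
Inner hash: sum = 55+96+54+54+238+166 = 663 → 02 97.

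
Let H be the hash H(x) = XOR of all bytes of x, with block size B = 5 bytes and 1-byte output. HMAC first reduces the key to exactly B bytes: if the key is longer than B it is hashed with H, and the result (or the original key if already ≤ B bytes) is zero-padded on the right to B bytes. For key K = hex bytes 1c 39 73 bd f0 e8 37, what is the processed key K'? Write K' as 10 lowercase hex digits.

|K| = 7 > B = 5, so first hash the key.
H(K): XOR 1c⊕39⊕73⊕bd⊕f0⊕e8⊕37 = c4.
Zero-pad H(K) = c4 to 5 bytes: K' = c4 00 00 00 00.

c400000000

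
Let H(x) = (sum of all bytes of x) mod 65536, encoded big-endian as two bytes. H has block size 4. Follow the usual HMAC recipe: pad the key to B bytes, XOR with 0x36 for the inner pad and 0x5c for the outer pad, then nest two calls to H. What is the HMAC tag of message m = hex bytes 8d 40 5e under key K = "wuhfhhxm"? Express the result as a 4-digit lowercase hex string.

0171

Key "wuhfhhxm" = 77 75 68 66 68 68 78 6d is 8 bytes > B = 4, so hash it first: H(key) = 03 6f, then zero-pad to 4 bytes: K' = 03 6f 00 00.
K' ⊕ ipad = 35 59 36 36.  K' ⊕ opad = 5f 33 5c 5c.
Inner input = (K'⊕ipad) ∥ m = 35 59 36 36 ∥ 8d 40 5e.
Inner hash: sum = 53+89+54+54+141+64+94 = 549 → 02 25.
Outer input = (K'⊕opad) ∥ inner = 5f 33 5c 5c ∥ 02 25.
Outer hash (tag): sum = 95+51+92+92+2+37 = 369 → 01 71.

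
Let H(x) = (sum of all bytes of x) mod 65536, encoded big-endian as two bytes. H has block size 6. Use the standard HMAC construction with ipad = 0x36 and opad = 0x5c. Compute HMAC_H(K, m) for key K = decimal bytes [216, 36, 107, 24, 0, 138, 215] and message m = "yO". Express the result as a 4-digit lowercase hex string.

0336

Key decimal bytes [216, 36, 107, 24, 0, 138, 215] = d8 24 6b 18 00 8a d7 is 7 bytes > B = 6, so hash it first: H(key) = 02 e0, then zero-pad to 6 bytes: K' = 02 e0 00 00 00 00.
K' ⊕ ipad = 34 d6 36 36 36 36.  K' ⊕ opad = 5e bc 5c 5c 5c 5c.
Inner input = (K'⊕ipad) ∥ m = 34 d6 36 36 36 36 ∥ 79 4f.
Inner hash: sum = 52+214+54+54+54+54+121+79 = 682 → 02 aa.
Outer input = (K'⊕opad) ∥ inner = 5e bc 5c 5c 5c 5c ∥ 02 aa.
Outer hash (tag): sum = 94+188+92+92+92+92+2+170 = 822 → 03 36.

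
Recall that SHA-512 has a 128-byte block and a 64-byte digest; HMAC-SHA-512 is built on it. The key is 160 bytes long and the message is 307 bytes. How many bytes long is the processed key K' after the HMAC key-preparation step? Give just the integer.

128

Key is 160 > 128 bytes, so it is hashed to 64 bytes then zero-padded to 128: |K'| = 128.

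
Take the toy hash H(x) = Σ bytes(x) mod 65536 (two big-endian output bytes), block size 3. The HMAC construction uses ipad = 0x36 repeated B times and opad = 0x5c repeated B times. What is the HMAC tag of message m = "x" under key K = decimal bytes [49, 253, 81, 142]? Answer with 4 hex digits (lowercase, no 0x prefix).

Key decimal bytes [49, 253, 81, 142] = 31 fd 51 8e is 4 bytes > B = 3, so hash it first: H(key) = 02 0d, then zero-pad to 3 bytes: K' = 02 0d 00.
K' ⊕ ipad = 34 3b 36.  K' ⊕ opad = 5e 51 5c.
Inner input = (K'⊕ipad) ∥ m = 34 3b 36 ∥ 78.
Inner hash: sum = 52+59+54+120 = 285 → 01 1d.
Outer input = (K'⊕opad) ∥ inner = 5e 51 5c ∥ 01 1d.
Outer hash (tag): sum = 94+81+92+1+29 = 297 → 01 29.

0129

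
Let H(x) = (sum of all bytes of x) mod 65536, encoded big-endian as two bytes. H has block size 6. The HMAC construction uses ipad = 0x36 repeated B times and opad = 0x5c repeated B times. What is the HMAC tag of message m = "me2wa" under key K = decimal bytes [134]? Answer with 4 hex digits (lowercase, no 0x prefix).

0343

Key decimal bytes [134] = 86 is 1 byte ≤ B = 6; zero-pad to 6 bytes: K' = 86 00 00 00 00 00.
K' ⊕ ipad = b0 36 36 36 36 36.  K' ⊕ opad = da 5c 5c 5c 5c 5c.
Inner input = (K'⊕ipad) ∥ m = b0 36 36 36 36 36 ∥ 6d 65 32 77 61.
Inner hash: sum = 176+54+54+54+54+54+109+101+50+119+97 = 922 → 03 9a.
Outer input = (K'⊕opad) ∥ inner = da 5c 5c 5c 5c 5c ∥ 03 9a.
Outer hash (tag): sum = 218+92+92+92+92+92+3+154 = 835 → 03 43.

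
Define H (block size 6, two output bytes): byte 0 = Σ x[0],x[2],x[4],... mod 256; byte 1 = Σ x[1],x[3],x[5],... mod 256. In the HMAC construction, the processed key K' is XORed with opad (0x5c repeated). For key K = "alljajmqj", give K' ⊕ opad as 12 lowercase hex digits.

59ed5c5c5c5c

Key "alljajmqj" = 61 6c 6c 6a 61 6a 6d 71 6a is 9 bytes > B = 6, so hash it first: H(key) = 05 b1, then zero-pad to 6 bytes: K' = 05 b1 00 00 00 00.
XOR each byte with 0x5c: 05⊕5c=59, b1⊕5c=ed, 00⊕5c=5c, 00⊕5c=5c, 00⊕5c=5c, 00⊕5c=5c.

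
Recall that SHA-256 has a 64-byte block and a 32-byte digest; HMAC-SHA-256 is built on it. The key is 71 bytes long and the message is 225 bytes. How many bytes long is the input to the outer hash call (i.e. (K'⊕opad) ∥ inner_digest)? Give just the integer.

Key is 71 > 64 bytes, so it is hashed to 32 bytes then zero-padded to 64: |K'| = 64.
Outer input = (K'⊕opad) ∥ H(inner) → 64 + 32 = 96 bytes.

96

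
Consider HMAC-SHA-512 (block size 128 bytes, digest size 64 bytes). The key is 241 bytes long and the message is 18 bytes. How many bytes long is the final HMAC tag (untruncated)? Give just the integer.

The tag is one SHA-512 digest: 64 bytes.

64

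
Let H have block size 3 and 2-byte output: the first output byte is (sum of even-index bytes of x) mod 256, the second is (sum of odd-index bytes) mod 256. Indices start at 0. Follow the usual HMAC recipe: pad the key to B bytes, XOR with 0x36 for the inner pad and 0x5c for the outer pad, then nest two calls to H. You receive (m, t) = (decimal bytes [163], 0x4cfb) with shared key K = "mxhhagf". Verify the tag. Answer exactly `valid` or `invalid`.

invalid

Key "mxhhagf" = 6d 78 68 68 61 67 66 is 7 bytes > B = 3, so hash it first: H(key) = 9c 47, then zero-pad to 3 bytes: K' = 9c 47 00.
K' ⊕ ipad = aa 71 36; K' ⊕ opad = c0 1b 5c.
Inner hash: even-index sum = 224 mod 256 = 224; odd-index sum = 276 mod 256 = 20 → e0 14.
Outer hash (recomputed tag): even-index sum = 304 mod 256 = 48; odd-index sum = 251 mod 256 = 251 → 30 fb.
Recomputed tag = 30fb; claimed = 4cfb → mismatch.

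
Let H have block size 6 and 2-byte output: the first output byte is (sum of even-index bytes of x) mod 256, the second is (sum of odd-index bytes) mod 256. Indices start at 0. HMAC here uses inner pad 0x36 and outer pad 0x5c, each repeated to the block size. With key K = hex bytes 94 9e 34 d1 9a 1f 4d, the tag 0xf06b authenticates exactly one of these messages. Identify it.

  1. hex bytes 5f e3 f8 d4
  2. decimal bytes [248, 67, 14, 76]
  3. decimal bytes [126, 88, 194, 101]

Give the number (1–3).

Key hex bytes 94 9e 34 d1 9a 1f 4d is 7 bytes > B = 6, so hash it first: H(key) = af 8e, then zero-pad to 6 bytes: K' = af 8e 00 00 00 00.
K' ⊕ ipad = 99 b8 36 36 36 36; K' ⊕ opad = f3 d2 5c 5c 5c 5c.
m1: inner = H(99 b8 36 36 36 36 5f e3 f8 d4) = 5c db; tag = H(f3 d2 5c 5c 5c 5c 5c db) = 0765
m2: inner = H(99 b8 36 36 36 36 f8 43 0e 4c) = 0b b3; tag = H(f3 d2 5c 5c 5c 5c 0b b3) = b63d
m3: inner = H(99 b8 36 36 36 36 7e 58 c2 65) = 45 e1; tag = H(f3 d2 5c 5c 5c 5c 45 e1) = f06b ← matches

3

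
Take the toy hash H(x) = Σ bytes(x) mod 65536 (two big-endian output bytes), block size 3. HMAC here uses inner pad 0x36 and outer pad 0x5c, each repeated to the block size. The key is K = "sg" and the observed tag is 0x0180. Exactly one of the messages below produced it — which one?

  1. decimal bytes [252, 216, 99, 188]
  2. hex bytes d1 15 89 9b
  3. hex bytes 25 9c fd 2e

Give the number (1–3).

3

Key "sg" = 73 67 is 2 bytes ≤ B = 3; zero-pad to 3 bytes: K' = 73 67 00.
K' ⊕ ipad = 45 51 36; K' ⊕ opad = 2f 3b 5c.
m1: inner = H(45 51 36 fc d8 63 bc) = 03 bf; tag = H(2f 3b 5c 03 bf) = 0188
m2: inner = H(45 51 36 d1 15 89 9b) = 02 d6; tag = H(2f 3b 5c 02 d6) = 019e
m3: inner = H(45 51 36 25 9c fd 2e) = 02 b8; tag = H(2f 3b 5c 02 b8) = 0180 ← matches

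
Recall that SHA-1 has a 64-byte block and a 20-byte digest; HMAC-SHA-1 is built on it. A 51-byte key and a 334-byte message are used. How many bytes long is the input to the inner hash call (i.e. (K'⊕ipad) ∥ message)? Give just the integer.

398

Key is 51 ≤ 64 bytes, zero-padded: |K'| = 64.
Inner input = (K'⊕ipad) ∥ m → 64 + 334 = 398 bytes.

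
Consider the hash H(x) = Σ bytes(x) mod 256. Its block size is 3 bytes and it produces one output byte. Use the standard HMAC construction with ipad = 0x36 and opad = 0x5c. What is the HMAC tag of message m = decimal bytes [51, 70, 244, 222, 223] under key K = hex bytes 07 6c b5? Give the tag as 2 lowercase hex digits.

Key hex bytes 07 6c b5 is exactly B = 3 bytes: K' = 07 6c b5.
K' ⊕ ipad = 31 5a 83.  K' ⊕ opad = 5b 30 e9.
Inner input = (K'⊕ipad) ∥ m = 31 5a 83 ∥ 33 46 f4 de df.
Inner hash: sum = 49+90+131+51+70+244+222+223 = 1080; mod 256 = 56 → 38.
Outer input = (K'⊕opad) ∥ inner = 5b 30 e9 ∥ 38.
Outer hash (tag): sum = 91+48+233+56 = 428; mod 256 = 172 → ac.

ac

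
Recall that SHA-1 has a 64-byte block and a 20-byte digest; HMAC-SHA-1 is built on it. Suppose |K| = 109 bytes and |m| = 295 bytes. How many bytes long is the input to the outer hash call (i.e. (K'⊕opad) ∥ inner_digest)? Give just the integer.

Key is 109 > 64 bytes, so it is hashed to 20 bytes then zero-padded to 64: |K'| = 64.
Outer input = (K'⊕opad) ∥ H(inner) → 64 + 20 = 84 bytes.

84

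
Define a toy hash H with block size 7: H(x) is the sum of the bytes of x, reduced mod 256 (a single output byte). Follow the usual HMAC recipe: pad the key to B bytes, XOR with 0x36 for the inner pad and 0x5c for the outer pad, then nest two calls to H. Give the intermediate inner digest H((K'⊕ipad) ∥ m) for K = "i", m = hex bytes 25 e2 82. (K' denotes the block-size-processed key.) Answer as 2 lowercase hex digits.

Key "i" = 69 is 1 byte ≤ B = 7; zero-pad to 7 bytes: K' = 69 00 00 00 00 00 00.
K' ⊕ ipad = 5f 36 36 36 36 36 36.
Inner input = 5f 36 36 36 36 36 36 ∥ 25 e2 82.
Inner hash: sum = 95+54+54+54+54+54+54+37+226+130 = 812; mod 256 = 44 → 2c.

2c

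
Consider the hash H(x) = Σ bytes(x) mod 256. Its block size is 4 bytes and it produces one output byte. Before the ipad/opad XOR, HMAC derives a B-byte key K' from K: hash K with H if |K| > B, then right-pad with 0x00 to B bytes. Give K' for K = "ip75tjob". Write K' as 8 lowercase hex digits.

f4000000

|K| = 8 > B = 4, so first hash the key.
H(K): sum = 105+112+55+53+116+106+111+98 = 756; mod 256 = 244 → f4.
Zero-pad H(K) = f4 to 4 bytes: K' = f4 00 00 00.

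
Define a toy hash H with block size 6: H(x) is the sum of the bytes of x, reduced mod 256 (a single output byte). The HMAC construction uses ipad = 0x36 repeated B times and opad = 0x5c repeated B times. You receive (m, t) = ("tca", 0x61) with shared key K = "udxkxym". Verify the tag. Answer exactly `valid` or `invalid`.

Key "udxkxym" = 75 64 78 6b 78 79 6d is 7 bytes > B = 6, so hash it first: H(key) = 1a, then zero-pad to 6 bytes: K' = 1a 00 00 00 00 00.
K' ⊕ ipad = 2c 36 36 36 36 36; K' ⊕ opad = 46 5c 5c 5c 5c 5c.
Inner hash: sum = 44+54+54+54+54+54+116+99+97 = 626; mod 256 = 114 → 72.
Outer hash (recomputed tag): sum = 70+92+92+92+92+92+114 = 644; mod 256 = 132 → 84.
Recomputed tag = 84; claimed = 61 → mismatch.

invalid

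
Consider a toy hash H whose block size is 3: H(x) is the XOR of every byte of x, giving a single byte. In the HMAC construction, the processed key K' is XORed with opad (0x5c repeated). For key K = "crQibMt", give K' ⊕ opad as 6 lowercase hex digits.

2e5c5c

Key "crQibMt" = 63 72 51 69 62 4d 74 is 7 bytes > B = 3, so hash it first: H(key) = 72, then zero-pad to 3 bytes: K' = 72 00 00.
XOR each byte with 0x5c: 72⊕5c=2e, 00⊕5c=5c, 00⊕5c=5c.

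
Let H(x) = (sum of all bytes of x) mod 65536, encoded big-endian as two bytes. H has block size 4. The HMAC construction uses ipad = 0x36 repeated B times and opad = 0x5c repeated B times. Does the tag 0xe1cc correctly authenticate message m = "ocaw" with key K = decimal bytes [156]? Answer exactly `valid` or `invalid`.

Key decimal bytes [156] = 9c is 1 byte ≤ B = 4; zero-pad to 4 bytes: K' = 9c 00 00 00.
K' ⊕ ipad = aa 36 36 36; K' ⊕ opad = c0 5c 5c 5c.
Inner hash: sum = 170+54+54+54+111+99+97+119 = 758 → 02 f6.
Outer hash (recomputed tag): sum = 192+92+92+92+2+246 = 716 → 02 cc.
Recomputed tag = 02cc; claimed = e1cc → mismatch.

invalid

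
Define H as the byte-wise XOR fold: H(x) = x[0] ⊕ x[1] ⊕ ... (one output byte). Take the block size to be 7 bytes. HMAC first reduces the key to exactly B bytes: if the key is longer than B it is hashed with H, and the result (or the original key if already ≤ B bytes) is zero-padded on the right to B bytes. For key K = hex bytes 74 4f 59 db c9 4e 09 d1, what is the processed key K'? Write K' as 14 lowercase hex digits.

e6000000000000

|K| = 8 > B = 7, so first hash the key.
H(K): XOR 74⊕4f⊕59⊕db⊕c9⊕4e⊕09⊕d1 = e6.
Zero-pad H(K) = e6 to 7 bytes: K' = e6 00 00 00 00 00 00.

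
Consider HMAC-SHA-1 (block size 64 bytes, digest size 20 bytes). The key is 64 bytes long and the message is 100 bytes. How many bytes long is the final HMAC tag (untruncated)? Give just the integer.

20

The tag is one SHA-1 digest: 20 bytes.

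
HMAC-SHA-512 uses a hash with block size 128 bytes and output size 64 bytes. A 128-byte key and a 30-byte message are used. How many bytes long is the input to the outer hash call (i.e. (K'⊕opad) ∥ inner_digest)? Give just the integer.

Key is 128 ≤ 128 bytes, zero-padded: |K'| = 128.
Outer input = (K'⊕opad) ∥ H(inner) → 128 + 64 = 192 bytes.

192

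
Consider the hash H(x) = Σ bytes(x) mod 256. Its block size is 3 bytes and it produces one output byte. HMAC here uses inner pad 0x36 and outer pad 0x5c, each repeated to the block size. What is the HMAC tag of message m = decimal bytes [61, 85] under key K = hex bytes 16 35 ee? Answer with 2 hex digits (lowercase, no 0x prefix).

Key hex bytes 16 35 ee is exactly B = 3 bytes: K' = 16 35 ee.
K' ⊕ ipad = 20 03 d8.  K' ⊕ opad = 4a 69 b2.
Inner input = (K'⊕ipad) ∥ m = 20 03 d8 ∥ 3d 55.
Inner hash: sum = 32+3+216+61+85 = 397; mod 256 = 141 → 8d.
Outer input = (K'⊕opad) ∥ inner = 4a 69 b2 ∥ 8d.
Outer hash (tag): sum = 74+105+178+141 = 498; mod 256 = 242 → f2.

f2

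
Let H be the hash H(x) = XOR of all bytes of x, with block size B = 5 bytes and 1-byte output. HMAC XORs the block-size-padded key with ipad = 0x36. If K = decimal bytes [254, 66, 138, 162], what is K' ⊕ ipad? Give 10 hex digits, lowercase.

c874bc9436

Key decimal bytes [254, 66, 138, 162] = fe 42 8a a2 is 4 bytes ≤ B = 5; zero-pad to 5 bytes: K' = fe 42 8a a2 00.
XOR each byte with 0x36: fe⊕36=c8, 42⊕36=74, 8a⊕36=bc, a2⊕36=94, 00⊕36=36.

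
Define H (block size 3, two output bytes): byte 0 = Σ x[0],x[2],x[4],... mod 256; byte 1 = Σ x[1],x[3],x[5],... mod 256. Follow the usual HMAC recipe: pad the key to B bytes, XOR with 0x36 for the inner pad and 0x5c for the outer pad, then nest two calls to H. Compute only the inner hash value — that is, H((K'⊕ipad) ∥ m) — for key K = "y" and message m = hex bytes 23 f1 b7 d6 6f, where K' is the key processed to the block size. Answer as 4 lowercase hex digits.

Key "y" = 79 is 1 byte ≤ B = 3; zero-pad to 3 bytes: K' = 79 00 00.
K' ⊕ ipad = 4f 36 36.
Inner input = 4f 36 36 ∥ 23 f1 b7 d6 6f.
Inner hash: even-index sum = 588 mod 256 = 76; odd-index sum = 383 mod 256 = 127 → 4c 7f.

4c7f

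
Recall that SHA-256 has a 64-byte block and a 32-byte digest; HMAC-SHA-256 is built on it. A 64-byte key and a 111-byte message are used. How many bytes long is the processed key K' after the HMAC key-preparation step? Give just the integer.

Key is 64 ≤ 64 bytes, zero-padded: |K'| = 64.

64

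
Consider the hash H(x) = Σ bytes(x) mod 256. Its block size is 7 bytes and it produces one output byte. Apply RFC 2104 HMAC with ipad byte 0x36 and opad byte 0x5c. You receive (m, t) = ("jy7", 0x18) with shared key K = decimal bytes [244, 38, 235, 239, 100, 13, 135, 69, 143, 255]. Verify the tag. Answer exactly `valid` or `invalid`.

Key decimal bytes [244, 38, 235, 239, 100, 13, 135, 69, 143, 255] = f4 26 eb ef 64 0d 87 45 8f ff is 10 bytes > B = 7, so hash it first: H(key) = bf, then zero-pad to 7 bytes: K' = bf 00 00 00 00 00 00.
K' ⊕ ipad = 89 36 36 36 36 36 36; K' ⊕ opad = e3 5c 5c 5c 5c 5c 5c.
Inner hash: sum = 137+54+54+54+54+54+54+106+121+55 = 743; mod 256 = 231 → e7.
Outer hash (recomputed tag): sum = 227+92+92+92+92+92+92+231 = 1010; mod 256 = 242 → f2.
Recomputed tag = f2; claimed = 18 → mismatch.

invalid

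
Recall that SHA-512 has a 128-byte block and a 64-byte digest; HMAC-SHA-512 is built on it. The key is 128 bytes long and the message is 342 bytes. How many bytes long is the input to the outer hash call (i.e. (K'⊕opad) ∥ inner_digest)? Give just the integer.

Key is 128 ≤ 128 bytes, zero-padded: |K'| = 128.
Outer input = (K'⊕opad) ∥ H(inner) → 128 + 64 = 192 bytes.

192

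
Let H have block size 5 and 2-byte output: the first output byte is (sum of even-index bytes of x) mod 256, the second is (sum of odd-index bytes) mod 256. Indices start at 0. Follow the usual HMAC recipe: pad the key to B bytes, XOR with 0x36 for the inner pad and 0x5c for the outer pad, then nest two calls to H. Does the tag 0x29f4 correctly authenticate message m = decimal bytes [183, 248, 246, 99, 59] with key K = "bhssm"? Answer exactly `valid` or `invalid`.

Key "bhssm" = 62 68 73 73 6d is exactly B = 5 bytes: K' = 62 68 73 73 6d.
K' ⊕ ipad = 54 5e 45 45 5b; K' ⊕ opad = 3e 34 2f 2f 31.
Inner hash: even-index sum = 591 mod 256 = 79; odd-index sum = 651 mod 256 = 139 → 4f 8b.
Outer hash (recomputed tag): even-index sum = 297 mod 256 = 41; odd-index sum = 178 mod 256 = 178 → 29 b2.
Recomputed tag = 29b2; claimed = 29f4 → mismatch.

invalid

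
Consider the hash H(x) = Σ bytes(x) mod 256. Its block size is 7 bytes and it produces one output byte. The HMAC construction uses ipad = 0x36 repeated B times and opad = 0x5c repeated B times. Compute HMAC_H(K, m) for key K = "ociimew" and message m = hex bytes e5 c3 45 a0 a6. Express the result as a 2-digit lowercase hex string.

Key "ociimew" = 6f 63 69 69 6d 65 77 is exactly B = 7 bytes: K' = 6f 63 69 69 6d 65 77.
K' ⊕ ipad = 59 55 5f 5f 5b 53 41.  K' ⊕ opad = 33 3f 35 35 31 39 2b.
Inner input = (K'⊕ipad) ∥ m = 59 55 5f 5f 5b 53 41 ∥ e5 c3 45 a0 a6.
Inner hash: sum = 89+85+95+95+91+83+65+229+195+69+160+166 = 1422; mod 256 = 142 → 8e.
Outer input = (K'⊕opad) ∥ inner = 33 3f 35 35 31 39 2b ∥ 8e.
Outer hash (tag): sum = 51+63+53+53+49+57+43+142 = 511; mod 256 = 255 → ff.

ff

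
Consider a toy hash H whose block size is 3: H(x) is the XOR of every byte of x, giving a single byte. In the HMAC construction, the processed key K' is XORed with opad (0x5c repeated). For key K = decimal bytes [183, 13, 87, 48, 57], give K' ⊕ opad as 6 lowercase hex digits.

Key decimal bytes [183, 13, 87, 48, 57] = b7 0d 57 30 39 is 5 bytes > B = 3, so hash it first: H(key) = e4, then zero-pad to 3 bytes: K' = e4 00 00.
XOR each byte with 0x5c: e4⊕5c=b8, 00⊕5c=5c, 00⊕5c=5c.

b85c5c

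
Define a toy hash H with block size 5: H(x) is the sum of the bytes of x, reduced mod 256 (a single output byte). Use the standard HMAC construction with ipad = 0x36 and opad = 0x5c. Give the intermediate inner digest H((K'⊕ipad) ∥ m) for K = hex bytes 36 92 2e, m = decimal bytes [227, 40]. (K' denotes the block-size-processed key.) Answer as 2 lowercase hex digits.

33

Key hex bytes 36 92 2e is 3 bytes ≤ B = 5; zero-pad to 5 bytes: K' = 36 92 2e 00 00.
K' ⊕ ipad = 00 a4 18 36 36.
Inner input = 00 a4 18 36 36 ∥ e3 28.
Inner hash: sum = 0+164+24+54+54+227+40 = 563; mod 256 = 51 → 33.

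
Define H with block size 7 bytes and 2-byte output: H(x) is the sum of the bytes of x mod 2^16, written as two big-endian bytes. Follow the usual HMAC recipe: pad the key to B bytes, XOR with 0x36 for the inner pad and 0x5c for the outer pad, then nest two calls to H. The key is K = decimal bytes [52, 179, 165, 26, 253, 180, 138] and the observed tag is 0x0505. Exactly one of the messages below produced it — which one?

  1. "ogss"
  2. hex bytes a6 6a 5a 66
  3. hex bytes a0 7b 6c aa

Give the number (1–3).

1

Key decimal bytes [52, 179, 165, 26, 253, 180, 138] = 34 b3 a5 1a fd b4 8a is exactly B = 7 bytes: K' = 34 b3 a5 1a fd b4 8a.
K' ⊕ ipad = 02 85 93 2c cb 82 bc; K' ⊕ opad = 68 ef f9 46 a1 e8 d6.
m1: inner = H(02 85 93 2c cb 82 bc 6f 67 73 73) = 05 0b; tag = H(68 ef f9 46 a1 e8 d6 05 0b) = 0505 ← matches
m2: inner = H(02 85 93 2c cb 82 bc a6 6a 5a 66) = 05 1f; tag = H(68 ef f9 46 a1 e8 d6 05 1f) = 0519
m3: inner = H(02 85 93 2c cb 82 bc a0 7b 6c aa) = 05 80; tag = H(68 ef f9 46 a1 e8 d6 05 80) = 057a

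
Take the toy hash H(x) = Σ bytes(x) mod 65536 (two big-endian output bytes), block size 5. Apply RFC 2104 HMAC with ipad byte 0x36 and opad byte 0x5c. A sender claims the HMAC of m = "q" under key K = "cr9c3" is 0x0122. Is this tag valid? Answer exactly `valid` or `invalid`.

invalid

Key "cr9c3" = 63 72 39 63 33 is exactly B = 5 bytes: K' = 63 72 39 63 33.
K' ⊕ ipad = 55 44 0f 55 05; K' ⊕ opad = 3f 2e 65 3f 6f.
Inner hash: sum = 85+68+15+85+5+113 = 371 → 01 73.
Outer hash (recomputed tag): sum = 63+46+101+63+111+1+115 = 500 → 01 f4.
Recomputed tag = 01f4; claimed = 0122 → mismatch.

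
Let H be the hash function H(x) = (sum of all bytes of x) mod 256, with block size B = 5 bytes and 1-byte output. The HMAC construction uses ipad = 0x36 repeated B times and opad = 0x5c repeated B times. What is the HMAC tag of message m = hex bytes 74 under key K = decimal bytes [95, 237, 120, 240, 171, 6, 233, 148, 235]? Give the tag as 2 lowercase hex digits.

Key decimal bytes [95, 237, 120, 240, 171, 6, 233, 148, 235] = 5f ed 78 f0 ab 06 e9 94 eb is 9 bytes > B = 5, so hash it first: H(key) = cd, then zero-pad to 5 bytes: K' = cd 00 00 00 00.
K' ⊕ ipad = fb 36 36 36 36.  K' ⊕ opad = 91 5c 5c 5c 5c.
Inner input = (K'⊕ipad) ∥ m = fb 36 36 36 36 ∥ 74.
Inner hash: sum = 251+54+54+54+54+116 = 583; mod 256 = 71 → 47.
Outer input = (K'⊕opad) ∥ inner = 91 5c 5c 5c 5c ∥ 47.
Outer hash (tag): sum = 145+92+92+92+92+71 = 584; mod 256 = 72 → 48.

48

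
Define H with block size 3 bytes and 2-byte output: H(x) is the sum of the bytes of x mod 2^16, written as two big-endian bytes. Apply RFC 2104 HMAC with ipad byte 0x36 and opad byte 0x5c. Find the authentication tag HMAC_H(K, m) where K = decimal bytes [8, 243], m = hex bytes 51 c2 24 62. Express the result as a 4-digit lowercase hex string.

0233

Key decimal bytes [8, 243] = 08 f3 is 2 bytes ≤ B = 3; zero-pad to 3 bytes: K' = 08 f3 00.
K' ⊕ ipad = 3e c5 36.  K' ⊕ opad = 54 af 5c.
Inner input = (K'⊕ipad) ∥ m = 3e c5 36 ∥ 51 c2 24 62.
Inner hash: sum = 62+197+54+81+194+36+98 = 722 → 02 d2.
Outer input = (K'⊕opad) ∥ inner = 54 af 5c ∥ 02 d2.
Outer hash (tag): sum = 84+175+92+2+210 = 563 → 02 33.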